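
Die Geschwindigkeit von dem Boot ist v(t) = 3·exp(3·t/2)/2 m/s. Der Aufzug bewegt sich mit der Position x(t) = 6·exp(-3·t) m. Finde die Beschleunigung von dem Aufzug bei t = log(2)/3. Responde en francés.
En partant de la position x(t) = 6·exp(-3·t), nous prenons 2 dérivées. La dérivée de la position donne la vitesse: v(t) = -18·exp(-3·t). La dérivée de la vitesse donne l'accélération: a(t) = 54·exp(-3·t). En utilisant a(t) = 54·exp(-3·t) et en substituant t = log(2)/3, nous trouvons a = 27.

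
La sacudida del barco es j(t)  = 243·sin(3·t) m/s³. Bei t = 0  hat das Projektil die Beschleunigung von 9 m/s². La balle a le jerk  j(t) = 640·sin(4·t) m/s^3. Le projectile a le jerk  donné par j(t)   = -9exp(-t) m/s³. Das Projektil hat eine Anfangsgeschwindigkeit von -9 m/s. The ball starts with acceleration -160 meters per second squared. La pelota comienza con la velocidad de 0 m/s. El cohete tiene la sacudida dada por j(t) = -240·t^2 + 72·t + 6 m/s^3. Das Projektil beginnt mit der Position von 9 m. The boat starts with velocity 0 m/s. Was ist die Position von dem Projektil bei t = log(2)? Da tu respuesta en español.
Necesitamos integrar nuestra ecuación de la sacudida j(t) = -9·exp(-t) 3 veces. La integral de la sacudida, con a(0) = 9, da la aceleración: a(t) = 9·exp(-t). Tomando ∫a(t)dt y aplicando v(0) = -9, encontramos v(t) = -9·exp(-t). Integrando la velocidad y usando la condición inicial x(0) = 9, obtenemos x(t) = 9·exp(-t). De la ecuación de la posición x(t) = 9·exp(-t), sustituimos t = log(2) para obtener x = 9/2.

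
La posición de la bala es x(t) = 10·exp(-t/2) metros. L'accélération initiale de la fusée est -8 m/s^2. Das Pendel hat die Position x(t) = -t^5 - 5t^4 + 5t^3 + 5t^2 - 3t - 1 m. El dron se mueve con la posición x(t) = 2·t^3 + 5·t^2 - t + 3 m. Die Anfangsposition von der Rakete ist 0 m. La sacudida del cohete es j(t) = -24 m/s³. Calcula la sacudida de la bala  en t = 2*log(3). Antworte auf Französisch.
Nous devons dériver notre équation de la position x(t) = 10·exp(-t/2) 3 fois. En prenant d/dt de x(t), nous trouvons v(t) = -5·exp(-t/2). La dérivée de la vitesse donne l'accélération: a(t) = 5·exp(-t/2)/2. La dérivée de l'accélération donne le jerk: j(t) = -5·exp(-t/2)/4. Nous avons le jerk j(t) = -5·exp(-t/2)/4. En substituant t = 2*log(3): j(2*log(3)) = -5/12.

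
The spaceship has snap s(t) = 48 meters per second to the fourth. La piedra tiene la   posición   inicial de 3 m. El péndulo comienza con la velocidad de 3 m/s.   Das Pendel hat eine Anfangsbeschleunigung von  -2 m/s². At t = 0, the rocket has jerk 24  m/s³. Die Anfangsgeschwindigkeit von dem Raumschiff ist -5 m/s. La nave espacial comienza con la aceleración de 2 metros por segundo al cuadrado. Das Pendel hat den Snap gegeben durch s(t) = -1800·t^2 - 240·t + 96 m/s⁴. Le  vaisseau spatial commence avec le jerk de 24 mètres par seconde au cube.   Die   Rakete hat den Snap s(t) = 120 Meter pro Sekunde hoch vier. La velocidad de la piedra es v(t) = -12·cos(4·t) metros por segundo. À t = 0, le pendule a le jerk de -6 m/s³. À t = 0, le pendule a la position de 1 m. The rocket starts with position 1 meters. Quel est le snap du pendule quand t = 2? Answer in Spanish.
Usando s(t) = -1800·t^2 - 240·t + 96 y sustituyendo t = 2, encontramos s = -7584.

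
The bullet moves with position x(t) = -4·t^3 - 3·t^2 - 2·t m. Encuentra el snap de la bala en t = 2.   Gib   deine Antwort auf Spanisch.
Partiendo de la posición x(t) = -4·t^3 - 3·t^2 - 2·t, tomamos 4 derivadas. Tomando d/dt de x(t), encontramos v(t) = -12·t^2 - 6·t - 2. Tomando d/dt de v(t), encontramos a(t) = -24·t - 6. La derivada de la aceleración da la sacudida: j(t) = -24. La derivada de la sacudida da el snap: s(t) = 0. De la ecuación del snap s(t) = 0, sustituimos t = 2 para obtener s = 0.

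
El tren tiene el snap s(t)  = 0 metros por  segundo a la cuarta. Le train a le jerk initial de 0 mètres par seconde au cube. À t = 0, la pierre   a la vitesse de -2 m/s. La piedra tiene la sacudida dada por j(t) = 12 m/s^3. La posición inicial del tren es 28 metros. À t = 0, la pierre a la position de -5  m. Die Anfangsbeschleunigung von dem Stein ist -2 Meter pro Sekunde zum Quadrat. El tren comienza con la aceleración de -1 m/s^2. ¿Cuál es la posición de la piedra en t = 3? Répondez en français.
Nous devons trouver la primitive de notre équation du jerk j(t) = 12 3 fois. L'intégrale du jerk est l'accélération. En utilisant a(0) = -2, nous obtenons a(t) = 12·t - 2. L'intégrale de l'accélération est la vitesse. En utilisant v(0) = -2, nous obtenons v(t) = 6·t^2 - 2·t - 2. L'intégrale de la vitesse, avec x(0) = -5, donne la position: x(t) = 2·t^3 - t^2 - 2·t - 5. En utilisant x(t) = 2·t^3 - t^2 - 2·t - 5 et en substituant t = 3, nous trouvons x = 34.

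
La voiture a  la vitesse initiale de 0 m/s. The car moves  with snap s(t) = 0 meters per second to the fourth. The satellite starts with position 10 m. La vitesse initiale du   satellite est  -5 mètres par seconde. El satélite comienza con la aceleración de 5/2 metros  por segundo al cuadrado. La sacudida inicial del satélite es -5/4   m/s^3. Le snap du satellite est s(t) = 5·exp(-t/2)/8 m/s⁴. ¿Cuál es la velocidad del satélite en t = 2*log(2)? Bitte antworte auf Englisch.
We must find the antiderivative of our snap equation s(t) = 5·exp(-t/2)/8 3 times. Integrating snap and using the initial condition j(0) = -5/4, we get j(t) = -5·exp(-t/2)/4. Integrating jerk and using the initial condition a(0) = 5/2, we get a(t) = 5·exp(-t/2)/2. Taking ∫a(t)dt and applying v(0) = -5, we find v(t) = -5·exp(-t/2). From the given velocity equation v(t) = -5·exp(-t/2), we substitute t = 2*log(2) to get v = -5/2.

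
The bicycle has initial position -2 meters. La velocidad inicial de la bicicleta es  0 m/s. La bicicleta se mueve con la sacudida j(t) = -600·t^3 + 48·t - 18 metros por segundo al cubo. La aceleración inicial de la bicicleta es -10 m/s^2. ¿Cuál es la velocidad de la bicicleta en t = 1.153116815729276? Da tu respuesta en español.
Para resolver esto, necesitamos tomar 2 antiderivadas de nuestra ecuación de la sacudida j(t) = -600·t^3 + 48·t - 18. Tomando ∫j(t)dt y aplicando a(0) = -10, encontramos a(t) = -150·t^4 + 24·t^2 - 18·t - 10. La integral de la aceleración es la velocidad. Usando v(0) = 0, obtenemos v(t) = t·(-30·t^4 + 8·t^2 - 9·t - 10). De la ecuación de la velocidad v(t) = t·(-30·t^4 + 8·t^2 - 9·t - 10), sustituimos t = 1.153116815729276 para obtener v = -72.3949371422501.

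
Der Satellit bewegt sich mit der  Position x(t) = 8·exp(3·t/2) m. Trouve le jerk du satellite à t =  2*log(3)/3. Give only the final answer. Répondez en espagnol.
La sacudida en t = 2*log(3)/3 es j = 81.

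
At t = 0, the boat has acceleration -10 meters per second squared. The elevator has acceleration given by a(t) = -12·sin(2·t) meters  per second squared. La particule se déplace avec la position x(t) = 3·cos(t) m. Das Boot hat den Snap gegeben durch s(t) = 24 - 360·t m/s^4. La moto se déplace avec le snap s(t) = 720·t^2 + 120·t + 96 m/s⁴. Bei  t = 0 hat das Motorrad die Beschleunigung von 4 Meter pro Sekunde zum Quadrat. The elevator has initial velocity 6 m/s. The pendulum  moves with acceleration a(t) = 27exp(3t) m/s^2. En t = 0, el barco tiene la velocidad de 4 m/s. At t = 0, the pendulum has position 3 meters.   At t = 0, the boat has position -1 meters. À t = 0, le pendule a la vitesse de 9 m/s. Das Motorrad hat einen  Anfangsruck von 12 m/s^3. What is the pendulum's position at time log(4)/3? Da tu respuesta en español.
Partiendo de la aceleración a(t) = 27·exp(3·t), tomamos 2 antiderivadas. La integral de la aceleración, con v(0) = 9, da la velocidad: v(t) = 9·exp(3·t). La antiderivada de la velocidad, con x(0) = 3, da la posición: x(t) = 3·exp(3·t). Tenemos la posición x(t) = 3·exp(3·t). Sustituyendo t = log(4)/3: x(log(4)/3) = 12.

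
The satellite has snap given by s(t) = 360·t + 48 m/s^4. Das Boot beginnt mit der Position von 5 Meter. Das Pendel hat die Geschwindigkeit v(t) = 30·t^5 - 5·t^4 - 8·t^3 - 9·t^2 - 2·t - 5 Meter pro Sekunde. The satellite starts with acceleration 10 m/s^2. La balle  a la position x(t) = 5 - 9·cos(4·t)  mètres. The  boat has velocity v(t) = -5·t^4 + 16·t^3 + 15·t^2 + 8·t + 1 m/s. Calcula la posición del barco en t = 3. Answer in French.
Pour résoudre ceci, nous devons prendre 1 intégrale de notre équation de la vitesse v(t) = -5·t^4 + 16·t^3 + 15·t^2 + 8·t + 1. En prenant ∫v(t)dt et en appliquant x(0) = 5, nous trouvons x(t) = -t^5 + 4·t^4 + 5·t^3 + 4·t^2 + t + 5. Nous avons la position x(t) = -t^5 + 4·t^4 + 5·t^3 + 4·t^2 + t + 5. En substituant t = 3: x(3) = 260.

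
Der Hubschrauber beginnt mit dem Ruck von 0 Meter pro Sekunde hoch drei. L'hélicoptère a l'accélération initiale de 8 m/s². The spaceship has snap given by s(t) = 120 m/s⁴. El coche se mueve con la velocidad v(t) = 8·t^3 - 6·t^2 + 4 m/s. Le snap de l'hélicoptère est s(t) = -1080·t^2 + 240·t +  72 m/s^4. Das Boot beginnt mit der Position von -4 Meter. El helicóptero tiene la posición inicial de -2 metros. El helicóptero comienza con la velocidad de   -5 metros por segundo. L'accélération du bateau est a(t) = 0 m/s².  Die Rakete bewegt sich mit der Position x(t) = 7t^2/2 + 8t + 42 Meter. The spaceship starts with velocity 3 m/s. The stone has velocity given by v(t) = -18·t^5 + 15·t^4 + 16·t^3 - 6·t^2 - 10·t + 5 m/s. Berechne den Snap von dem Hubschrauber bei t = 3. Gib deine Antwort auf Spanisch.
Usando s(t) = -1080·t^2 + 240·t + 72 y sustituyendo t = 3, encontramos s = -8928.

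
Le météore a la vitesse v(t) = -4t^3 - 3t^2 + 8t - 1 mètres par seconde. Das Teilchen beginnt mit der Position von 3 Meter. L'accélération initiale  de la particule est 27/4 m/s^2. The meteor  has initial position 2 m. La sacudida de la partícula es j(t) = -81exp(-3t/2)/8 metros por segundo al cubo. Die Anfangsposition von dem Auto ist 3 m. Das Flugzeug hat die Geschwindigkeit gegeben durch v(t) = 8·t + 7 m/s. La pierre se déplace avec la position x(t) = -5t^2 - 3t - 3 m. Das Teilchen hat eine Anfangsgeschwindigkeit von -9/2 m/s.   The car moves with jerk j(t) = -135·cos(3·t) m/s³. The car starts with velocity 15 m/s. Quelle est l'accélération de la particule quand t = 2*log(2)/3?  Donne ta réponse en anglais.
To solve this, we need to take 1 antiderivative of our jerk equation j(t) = -81·exp(-3·t/2)/8. Integrating jerk and using the initial condition a(0) = 27/4, we get a(t) = 27·exp(-3·t/2)/4. From the given acceleration equation a(t) = 27·exp(-3·t/2)/4, we substitute t = 2*log(2)/3 to get a = 27/8.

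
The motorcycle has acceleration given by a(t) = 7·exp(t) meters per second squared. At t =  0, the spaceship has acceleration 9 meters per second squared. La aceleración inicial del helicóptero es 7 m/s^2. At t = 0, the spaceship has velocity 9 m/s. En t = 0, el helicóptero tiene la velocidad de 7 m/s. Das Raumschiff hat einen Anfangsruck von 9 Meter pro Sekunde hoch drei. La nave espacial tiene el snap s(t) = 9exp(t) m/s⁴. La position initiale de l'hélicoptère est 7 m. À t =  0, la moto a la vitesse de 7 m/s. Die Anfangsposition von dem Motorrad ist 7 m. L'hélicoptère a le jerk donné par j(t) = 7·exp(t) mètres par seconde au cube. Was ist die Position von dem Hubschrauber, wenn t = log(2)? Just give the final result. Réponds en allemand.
x(log(2)) = 14.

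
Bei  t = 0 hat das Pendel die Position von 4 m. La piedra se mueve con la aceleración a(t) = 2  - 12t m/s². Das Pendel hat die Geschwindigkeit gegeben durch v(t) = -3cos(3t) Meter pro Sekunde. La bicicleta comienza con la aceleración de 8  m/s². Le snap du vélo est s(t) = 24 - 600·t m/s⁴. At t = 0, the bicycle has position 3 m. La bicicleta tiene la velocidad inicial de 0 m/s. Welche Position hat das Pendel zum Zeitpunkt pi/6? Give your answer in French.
En partant de la vitesse v(t) = -3·cos(3·t), nous prenons 1 intégrale. L'intégrale de la vitesse, avec x(0) = 4, donne la position: x(t) = 4 - sin(3·t). De l'équation de la position x(t) = 4 - sin(3·t), nous substituons t = pi/6 pour obtenir x = 3.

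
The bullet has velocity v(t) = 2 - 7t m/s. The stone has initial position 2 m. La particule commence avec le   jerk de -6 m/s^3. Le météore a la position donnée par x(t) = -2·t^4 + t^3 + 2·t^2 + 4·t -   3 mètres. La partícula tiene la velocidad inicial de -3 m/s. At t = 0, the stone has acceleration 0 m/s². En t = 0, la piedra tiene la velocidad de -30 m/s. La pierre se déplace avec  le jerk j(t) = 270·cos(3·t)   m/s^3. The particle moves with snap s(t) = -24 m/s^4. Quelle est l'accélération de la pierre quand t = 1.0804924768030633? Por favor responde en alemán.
Um dies zu lösen, müssen wir 1 Integral unserer Gleichung für den Ruck j(t) = 270·cos(3·t) finden. Durch Integration von dem Ruck und Verwendung der Anfangsbedingung a(0) = 0, erhalten wir a(t) = 90·sin(3·t). Wir haben die Beschleunigung a(t) = 90·sin(3·t). Durch Einsetzen von t = 1.0804924768030633: a(1.0804924768030633) = -8.97468915957584.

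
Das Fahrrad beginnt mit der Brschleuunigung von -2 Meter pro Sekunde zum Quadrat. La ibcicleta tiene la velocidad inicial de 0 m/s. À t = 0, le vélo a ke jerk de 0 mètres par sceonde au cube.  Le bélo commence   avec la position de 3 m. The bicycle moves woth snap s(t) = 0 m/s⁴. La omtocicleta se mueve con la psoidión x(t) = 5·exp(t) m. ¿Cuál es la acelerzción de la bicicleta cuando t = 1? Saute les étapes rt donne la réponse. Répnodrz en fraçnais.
La réponse est -2.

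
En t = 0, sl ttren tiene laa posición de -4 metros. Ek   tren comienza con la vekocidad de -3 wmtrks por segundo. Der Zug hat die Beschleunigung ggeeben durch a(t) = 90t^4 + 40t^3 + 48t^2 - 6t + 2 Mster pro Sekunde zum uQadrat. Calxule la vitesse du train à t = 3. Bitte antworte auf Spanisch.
Necesitamos integrar nuestra ecuación de la aceleración a(t) = 90·t^4 + 40·t^3 + 48·t^2 - 6·t + 2 1 vez. La antiderivada de la aceleración es la velocidad. Usando v(0) = -3, obtenemos v(t) = 18·t^5 + 10·t^4 + 16·t^3 - 3·t^2 + 2·t - 3. Usando v(t) = 18·t^5 + 10·t^4 + 16·t^3 - 3·t^2 + 2·t - 3 y sustituyendo t = 3, encontramos v = 5592.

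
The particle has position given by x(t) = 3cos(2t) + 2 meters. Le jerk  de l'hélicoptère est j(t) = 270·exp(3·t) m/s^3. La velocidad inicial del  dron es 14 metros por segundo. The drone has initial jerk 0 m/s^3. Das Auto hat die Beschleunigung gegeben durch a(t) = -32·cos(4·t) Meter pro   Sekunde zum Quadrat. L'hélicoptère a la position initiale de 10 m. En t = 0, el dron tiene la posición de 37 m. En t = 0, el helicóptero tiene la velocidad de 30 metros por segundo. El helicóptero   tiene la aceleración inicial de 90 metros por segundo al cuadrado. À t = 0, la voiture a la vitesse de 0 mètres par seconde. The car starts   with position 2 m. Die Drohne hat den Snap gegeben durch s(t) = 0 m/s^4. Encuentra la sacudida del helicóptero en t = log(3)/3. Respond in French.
De l'équation du jerk j(t) = 270·exp(3·t), nous substituons t = log(3)/3 pour obtenir j = 810.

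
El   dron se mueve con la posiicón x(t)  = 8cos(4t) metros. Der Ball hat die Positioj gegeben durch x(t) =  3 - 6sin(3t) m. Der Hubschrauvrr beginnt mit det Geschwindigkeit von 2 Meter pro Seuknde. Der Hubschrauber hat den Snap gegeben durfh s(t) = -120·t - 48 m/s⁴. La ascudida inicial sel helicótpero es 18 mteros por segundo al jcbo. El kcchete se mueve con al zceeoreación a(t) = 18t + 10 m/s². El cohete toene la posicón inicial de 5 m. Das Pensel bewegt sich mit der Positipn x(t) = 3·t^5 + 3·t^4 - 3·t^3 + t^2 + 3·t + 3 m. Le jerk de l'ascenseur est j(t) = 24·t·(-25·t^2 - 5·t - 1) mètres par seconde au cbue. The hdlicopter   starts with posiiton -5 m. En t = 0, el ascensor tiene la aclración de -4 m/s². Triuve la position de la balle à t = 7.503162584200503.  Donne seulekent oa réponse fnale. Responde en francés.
À t = 7.503162584200503, x = 5.97262895750051.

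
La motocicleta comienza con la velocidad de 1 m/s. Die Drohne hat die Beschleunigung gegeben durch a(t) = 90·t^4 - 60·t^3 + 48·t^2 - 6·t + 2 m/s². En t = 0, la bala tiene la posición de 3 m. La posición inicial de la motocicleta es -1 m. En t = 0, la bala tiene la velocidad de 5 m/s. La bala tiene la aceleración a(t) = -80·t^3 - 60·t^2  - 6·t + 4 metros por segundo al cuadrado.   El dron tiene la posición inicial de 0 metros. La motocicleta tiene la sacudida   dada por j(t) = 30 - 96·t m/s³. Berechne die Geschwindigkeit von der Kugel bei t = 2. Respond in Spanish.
Para resolver esto, necesitamos tomar 1 integral de nuestra ecuación de la aceleración a(t) = -80·t^3 - 60·t^2 - 6·t + 4. Integrando la aceleración y usando la condición inicial v(0) = 5, obtenemos v(t) = -20·t^4 - 20·t^3 - 3·t^2 + 4·t + 5. De la ecuación de la velocidad v(t) = -20·t^4 - 20·t^3 - 3·t^2 + 4·t + 5, sustituimos t = 2 para obtener v = -479.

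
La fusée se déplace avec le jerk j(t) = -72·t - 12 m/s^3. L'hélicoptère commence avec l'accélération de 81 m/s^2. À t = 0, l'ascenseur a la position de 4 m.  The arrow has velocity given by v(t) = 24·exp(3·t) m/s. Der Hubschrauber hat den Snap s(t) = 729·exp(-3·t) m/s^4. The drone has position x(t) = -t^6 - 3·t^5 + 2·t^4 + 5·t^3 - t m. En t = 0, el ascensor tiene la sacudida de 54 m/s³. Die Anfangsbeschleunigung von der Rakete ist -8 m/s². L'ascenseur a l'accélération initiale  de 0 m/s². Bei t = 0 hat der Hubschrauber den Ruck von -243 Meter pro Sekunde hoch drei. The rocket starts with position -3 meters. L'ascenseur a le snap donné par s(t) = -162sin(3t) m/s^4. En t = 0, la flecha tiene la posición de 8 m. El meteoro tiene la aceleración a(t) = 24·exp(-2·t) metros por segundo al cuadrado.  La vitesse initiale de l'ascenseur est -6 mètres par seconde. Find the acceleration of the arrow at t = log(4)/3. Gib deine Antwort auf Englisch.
To solve this, we need to take 1 derivative of our velocity equation v(t) = 24·exp(3·t). Differentiating velocity, we get acceleration: a(t) = 72·exp(3·t). Using a(t) = 72·exp(3·t) and substituting t = log(4)/3, we find a = 288.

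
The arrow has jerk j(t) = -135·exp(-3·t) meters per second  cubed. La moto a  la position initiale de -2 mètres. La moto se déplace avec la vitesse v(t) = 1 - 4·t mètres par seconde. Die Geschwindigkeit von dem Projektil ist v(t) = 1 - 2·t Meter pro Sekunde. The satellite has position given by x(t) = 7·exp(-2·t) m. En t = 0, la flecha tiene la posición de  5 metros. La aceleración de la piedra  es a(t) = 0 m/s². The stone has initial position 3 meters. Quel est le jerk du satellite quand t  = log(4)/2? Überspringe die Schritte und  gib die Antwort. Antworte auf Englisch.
The answer is -14.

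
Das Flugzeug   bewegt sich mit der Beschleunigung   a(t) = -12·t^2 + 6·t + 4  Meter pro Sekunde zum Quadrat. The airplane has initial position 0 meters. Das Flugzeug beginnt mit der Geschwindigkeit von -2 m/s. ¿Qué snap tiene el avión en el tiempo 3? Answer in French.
En partant de l'accélération a(t) = -12·t^2 + 6·t + 4, nous prenons 2 dérivées. En prenant d/dt de a(t), nous trouvons j(t) = 6 - 24·t. En prenant d/dt de j(t), nous trouvons s(t) = -24. En utilisant s(t) = -24 et en substituant t = 3, nous trouvons s = -24.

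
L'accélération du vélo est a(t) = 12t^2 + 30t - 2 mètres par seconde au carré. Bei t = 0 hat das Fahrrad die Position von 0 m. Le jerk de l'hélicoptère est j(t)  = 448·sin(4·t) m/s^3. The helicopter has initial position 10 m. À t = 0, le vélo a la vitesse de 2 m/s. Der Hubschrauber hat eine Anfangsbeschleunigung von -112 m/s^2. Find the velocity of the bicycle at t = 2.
We must find the integral of our acceleration equation a(t) = 12·t^2 + 30·t - 2 1 time. The antiderivative of acceleration is velocity. Using v(0) = 2, we get v(t) = 4·t^3 + 15·t^2 - 2·t + 2. We have velocity v(t) = 4·t^3 + 15·t^2 - 2·t + 2. Substituting t = 2: v(2) = 90.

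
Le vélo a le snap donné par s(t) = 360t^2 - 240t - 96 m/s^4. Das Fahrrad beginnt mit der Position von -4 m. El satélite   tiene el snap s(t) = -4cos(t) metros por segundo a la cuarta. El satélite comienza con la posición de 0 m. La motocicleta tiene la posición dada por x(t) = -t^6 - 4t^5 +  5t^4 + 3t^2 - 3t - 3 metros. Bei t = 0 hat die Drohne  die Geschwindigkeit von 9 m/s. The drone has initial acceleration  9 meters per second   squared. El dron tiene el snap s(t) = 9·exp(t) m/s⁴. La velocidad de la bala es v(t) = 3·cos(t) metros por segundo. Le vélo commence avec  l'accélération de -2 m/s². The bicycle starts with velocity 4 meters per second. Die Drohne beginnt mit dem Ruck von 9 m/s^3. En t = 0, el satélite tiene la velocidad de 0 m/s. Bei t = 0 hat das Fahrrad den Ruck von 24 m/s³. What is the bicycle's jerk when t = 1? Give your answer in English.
Starting from snap s(t) = 360·t^2 - 240·t - 96, we take 1 antiderivative. Integrating snap and using the initial condition j(0) = 24, we get j(t) = 120·t^3 - 120·t^2 - 96·t + 24. From the given jerk equation j(t) = 120·t^3 - 120·t^2 - 96·t + 24, we substitute t = 1 to get j = -72.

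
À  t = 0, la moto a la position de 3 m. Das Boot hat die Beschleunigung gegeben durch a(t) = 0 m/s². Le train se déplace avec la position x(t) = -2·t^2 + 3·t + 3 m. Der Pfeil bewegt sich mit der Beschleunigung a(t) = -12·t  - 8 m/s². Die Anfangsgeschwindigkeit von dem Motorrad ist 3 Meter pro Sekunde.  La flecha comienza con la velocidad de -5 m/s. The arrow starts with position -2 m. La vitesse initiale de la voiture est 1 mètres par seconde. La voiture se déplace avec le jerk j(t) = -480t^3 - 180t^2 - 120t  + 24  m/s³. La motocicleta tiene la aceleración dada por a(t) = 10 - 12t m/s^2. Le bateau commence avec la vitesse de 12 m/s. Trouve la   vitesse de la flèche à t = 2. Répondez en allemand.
Ausgehend von der Beschleunigung a(t) = -12·t - 8, nehmen wir 1 Integral. Das Integral von der Beschleunigung ist die Geschwindigkeit. Mit v(0) = -5 erhalten wir v(t) = -6·t^2 - 8·t - 5. Aus der Gleichung für die Geschwindigkeit v(t) = -6·t^2 - 8·t - 5, setzen wir t = 2 ein und erhalten v = -45.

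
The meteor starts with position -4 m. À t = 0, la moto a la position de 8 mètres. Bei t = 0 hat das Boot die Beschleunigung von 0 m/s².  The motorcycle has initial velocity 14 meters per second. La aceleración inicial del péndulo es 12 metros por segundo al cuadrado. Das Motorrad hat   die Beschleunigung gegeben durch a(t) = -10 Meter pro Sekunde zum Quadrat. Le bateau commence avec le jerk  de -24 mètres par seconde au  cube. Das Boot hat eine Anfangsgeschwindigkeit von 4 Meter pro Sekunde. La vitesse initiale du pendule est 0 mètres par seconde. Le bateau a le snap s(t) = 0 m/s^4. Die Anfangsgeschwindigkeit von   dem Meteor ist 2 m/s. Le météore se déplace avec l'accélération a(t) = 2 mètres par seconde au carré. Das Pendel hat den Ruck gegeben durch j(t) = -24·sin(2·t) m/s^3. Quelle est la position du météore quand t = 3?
Pour résoudre ceci, nous devons prendre 2 intégrales de notre équation de l'accélération a(t) = 2. En intégrant l'accélération et en utilisant la condition initiale v(0) = 2, nous obtenons v(t) = 2·t + 2. La primitive de la vitesse est la position. En utilisant x(0) = -4, nous obtenons x(t) = t^2 + 2·t - 4. De l'équation de la position x(t) = t^2 + 2·t - 4, nous substituons t = 3 pour obtenir x = 11.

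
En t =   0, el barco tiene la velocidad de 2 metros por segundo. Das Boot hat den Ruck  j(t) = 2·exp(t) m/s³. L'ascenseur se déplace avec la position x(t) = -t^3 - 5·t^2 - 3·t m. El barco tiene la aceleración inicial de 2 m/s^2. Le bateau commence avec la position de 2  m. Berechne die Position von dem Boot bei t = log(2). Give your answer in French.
En partant du jerk j(t) = 2·exp(t), nous prenons 3 primitives. L'intégrale du jerk est l'accélération. En utilisant a(0) = 2, nous obtenons a(t) = 2·exp(t). En intégrant l'accélération et en utilisant la condition initiale v(0) = 2, nous obtenons v(t) = 2·exp(t). La primitive de la vitesse, avec x(0) = 2, donne la position: x(t) = 2·exp(t). En utilisant x(t) = 2·exp(t) et en substituant t = log(2), nous trouvons x = 4.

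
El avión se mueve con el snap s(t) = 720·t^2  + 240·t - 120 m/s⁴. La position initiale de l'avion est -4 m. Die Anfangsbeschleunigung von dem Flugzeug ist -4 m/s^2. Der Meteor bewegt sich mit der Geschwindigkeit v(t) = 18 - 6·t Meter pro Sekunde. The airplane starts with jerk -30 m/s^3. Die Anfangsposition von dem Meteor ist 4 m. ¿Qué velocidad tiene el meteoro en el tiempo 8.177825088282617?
De la ecuación de la velocidad v(t) = 18 - 6·t, sustituimos t = 8.177825088282617 para obtener v = -31.0669505296957.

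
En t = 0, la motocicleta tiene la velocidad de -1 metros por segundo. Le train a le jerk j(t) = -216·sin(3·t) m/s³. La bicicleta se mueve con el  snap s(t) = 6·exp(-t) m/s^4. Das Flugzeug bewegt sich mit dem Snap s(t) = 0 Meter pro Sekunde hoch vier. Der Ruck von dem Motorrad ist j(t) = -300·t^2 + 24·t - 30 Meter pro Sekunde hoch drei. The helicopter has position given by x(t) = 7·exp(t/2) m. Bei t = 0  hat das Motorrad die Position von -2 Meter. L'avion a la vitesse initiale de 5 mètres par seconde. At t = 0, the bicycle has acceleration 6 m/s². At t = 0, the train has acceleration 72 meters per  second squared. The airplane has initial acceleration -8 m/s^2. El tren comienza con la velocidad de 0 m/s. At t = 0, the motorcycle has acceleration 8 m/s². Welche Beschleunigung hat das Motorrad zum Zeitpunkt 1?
Um dies zu lösen, müssen wir 1 Integral unserer Gleichung für den Ruck j(t) = -300·t^2 + 24·t - 30 finden. Mit ∫j(t)dt und Anwendung von a(0) = 8, finden wir a(t) = -100·t^3 + 12·t^2 - 30·t + 8. Aus der Gleichung für die Beschleunigung a(t) = -100·t^3 + 12·t^2 - 30·t + 8, setzen wir t = 1 ein und erhalten a = -110.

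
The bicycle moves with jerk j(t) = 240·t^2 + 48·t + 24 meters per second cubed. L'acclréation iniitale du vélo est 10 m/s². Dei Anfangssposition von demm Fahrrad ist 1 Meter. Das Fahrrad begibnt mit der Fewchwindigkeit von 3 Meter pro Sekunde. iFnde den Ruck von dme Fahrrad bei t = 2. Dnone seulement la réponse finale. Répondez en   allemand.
Bei t = 2, j = 1080.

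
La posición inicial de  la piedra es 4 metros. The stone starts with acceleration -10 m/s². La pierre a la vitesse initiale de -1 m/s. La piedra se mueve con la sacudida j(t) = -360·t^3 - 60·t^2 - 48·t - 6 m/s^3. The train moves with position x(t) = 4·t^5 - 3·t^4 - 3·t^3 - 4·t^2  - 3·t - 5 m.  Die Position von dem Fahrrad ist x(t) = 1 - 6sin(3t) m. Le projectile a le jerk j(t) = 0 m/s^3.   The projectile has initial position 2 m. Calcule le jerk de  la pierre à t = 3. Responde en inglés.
From the given jerk equation j(t) = -360·t^3 - 60·t^2 - 48·t - 6, we substitute t = 3 to get j = -10410.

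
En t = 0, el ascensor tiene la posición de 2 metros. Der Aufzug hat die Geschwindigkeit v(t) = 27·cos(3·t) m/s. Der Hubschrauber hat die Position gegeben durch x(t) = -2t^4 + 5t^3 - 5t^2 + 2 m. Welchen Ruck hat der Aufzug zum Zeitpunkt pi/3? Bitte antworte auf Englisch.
We must differentiate our velocity equation v(t) = 27·cos(3·t) 2 times. Differentiating velocity, we get acceleration: a(t) = -81·sin(3·t). Differentiating acceleration, we get jerk: j(t) = -243·cos(3·t). From the given jerk equation j(t) = -243·cos(3·t), we substitute t = pi/3 to get j = 243.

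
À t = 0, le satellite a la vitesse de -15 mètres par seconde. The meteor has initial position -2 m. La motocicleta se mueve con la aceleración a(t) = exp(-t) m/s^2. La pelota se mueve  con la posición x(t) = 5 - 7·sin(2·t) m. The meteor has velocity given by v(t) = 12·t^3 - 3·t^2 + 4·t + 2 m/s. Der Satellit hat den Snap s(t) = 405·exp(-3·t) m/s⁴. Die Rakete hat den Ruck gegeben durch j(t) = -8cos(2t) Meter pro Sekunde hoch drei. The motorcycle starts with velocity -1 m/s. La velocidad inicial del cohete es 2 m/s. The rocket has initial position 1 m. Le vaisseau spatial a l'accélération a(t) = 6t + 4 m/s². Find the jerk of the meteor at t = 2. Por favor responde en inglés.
To solve this, we need to take 2 derivatives of our velocity equation v(t) = 12·t^3 - 3·t^2 + 4·t + 2. Taking d/dt of v(t), we find a(t) = 36·t^2 - 6·t + 4. Taking d/dt of a(t), we find j(t) = 72·t - 6. Using j(t) = 72·t - 6 and substituting t = 2, we find j = 138.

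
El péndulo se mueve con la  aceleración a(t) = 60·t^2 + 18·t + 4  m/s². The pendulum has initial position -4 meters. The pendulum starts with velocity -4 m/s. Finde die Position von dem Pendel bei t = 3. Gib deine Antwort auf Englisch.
We need to integrate our acceleration equation a(t) = 60·t^2 + 18·t + 4 2 times. Finding the integral of a(t) and using v(0) = -4: v(t) = 20·t^3 + 9·t^2 + 4·t - 4. Finding the integral of v(t) and using x(0) = -4: x(t) = 5·t^4 + 3·t^3 + 2·t^2 - 4·t - 4. From the given position equation x(t) = 5·t^4 + 3·t^3 + 2·t^2 - 4·t - 4, we substitute t = 3 to get x = 488.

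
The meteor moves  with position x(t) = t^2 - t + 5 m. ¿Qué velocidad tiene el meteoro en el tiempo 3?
Para resolver esto, necesitamos tomar 1 derivada de nuestra ecuación de la posición x(t) = t^2 - t + 5. Tomando d/dt de x(t), encontramos v(t) = 2·t - 1. Usando v(t) = 2·t - 1 y sustituyendo t = 3, encontramos v = 5.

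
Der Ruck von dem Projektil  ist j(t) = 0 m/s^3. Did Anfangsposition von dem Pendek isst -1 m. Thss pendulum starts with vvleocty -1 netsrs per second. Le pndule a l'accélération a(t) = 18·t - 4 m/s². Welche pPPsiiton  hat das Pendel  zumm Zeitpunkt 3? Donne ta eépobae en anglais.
Starting from acceleration a(t) = 18·t - 4, we take 2 integrals. Taking ∫a(t)dt and applying v(0) = -1, we find v(t) = 9·t^2 - 4·t - 1. The integral of velocity is position. Using x(0) = -1, we get x(t) = 3·t^3 - 2·t^2 - t - 1. Using x(t) = 3·t^3 - 2·t^2 - t - 1 and substituting t = 3, we find x = 59.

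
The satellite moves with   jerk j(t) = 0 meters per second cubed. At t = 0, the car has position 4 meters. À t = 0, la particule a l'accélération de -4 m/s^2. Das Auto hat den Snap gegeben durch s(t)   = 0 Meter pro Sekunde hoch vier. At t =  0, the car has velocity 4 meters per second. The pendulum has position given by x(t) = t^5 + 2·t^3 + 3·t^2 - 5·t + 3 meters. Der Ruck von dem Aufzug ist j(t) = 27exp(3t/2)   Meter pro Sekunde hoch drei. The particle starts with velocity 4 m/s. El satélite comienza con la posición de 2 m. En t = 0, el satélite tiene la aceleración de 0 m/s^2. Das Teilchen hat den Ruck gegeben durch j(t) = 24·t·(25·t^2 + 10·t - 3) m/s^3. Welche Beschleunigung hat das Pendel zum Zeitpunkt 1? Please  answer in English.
To solve this, we need to take 2 derivatives of our position equation x(t) = t^5 + 2·t^3 + 3·t^2 - 5·t + 3. The derivative of position gives velocity: v(t) = 5·t^4 + 6·t^2 + 6·t - 5. The derivative of velocity gives acceleration: a(t) = 20·t^3 + 12·t + 6. We have acceleration a(t) = 20·t^3 + 12·t + 6. Substituting t = 1: a(1) = 38.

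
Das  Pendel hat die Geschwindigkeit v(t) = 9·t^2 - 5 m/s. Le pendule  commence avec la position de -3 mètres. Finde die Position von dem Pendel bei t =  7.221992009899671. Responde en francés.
Nous devons trouver l'intégrale de notre équation de la vitesse v(t) = 9·t^2 - 5 1 fois. En prenant ∫v(t)dt et en appliquant x(0) = -3, nous trouvons x(t) = 3·t^3 - 5·t - 3. De l'équation de la position x(t) = 3·t^3 - 5·t - 3, nous substituons t = 7.221992009899671 pour obtenir x = 1090.92600442126.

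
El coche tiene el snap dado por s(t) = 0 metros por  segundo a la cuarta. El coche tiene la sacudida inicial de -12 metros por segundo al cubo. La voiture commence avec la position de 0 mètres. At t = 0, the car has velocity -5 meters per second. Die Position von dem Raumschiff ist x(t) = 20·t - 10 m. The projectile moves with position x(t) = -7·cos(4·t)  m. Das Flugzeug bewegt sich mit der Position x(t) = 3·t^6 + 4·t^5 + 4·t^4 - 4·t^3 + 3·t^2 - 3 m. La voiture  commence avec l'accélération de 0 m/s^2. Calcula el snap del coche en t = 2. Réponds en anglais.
We have snap s(t) = 0. Substituting t = 2: s(2) = 0.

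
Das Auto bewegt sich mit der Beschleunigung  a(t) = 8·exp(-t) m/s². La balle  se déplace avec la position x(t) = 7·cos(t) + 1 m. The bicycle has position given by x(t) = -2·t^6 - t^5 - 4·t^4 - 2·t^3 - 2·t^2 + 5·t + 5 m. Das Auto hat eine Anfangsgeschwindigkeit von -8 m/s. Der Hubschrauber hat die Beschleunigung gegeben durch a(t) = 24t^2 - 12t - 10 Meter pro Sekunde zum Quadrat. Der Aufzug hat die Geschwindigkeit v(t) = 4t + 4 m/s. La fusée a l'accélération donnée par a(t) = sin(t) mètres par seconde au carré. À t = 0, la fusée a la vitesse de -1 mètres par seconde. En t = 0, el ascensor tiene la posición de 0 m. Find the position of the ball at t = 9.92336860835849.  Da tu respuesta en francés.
Nous avons la position x(t) = 7·cos(t) + 1. En substituant t = 9.92336860835849: x(9.92336860835849) = -5.14780158751991.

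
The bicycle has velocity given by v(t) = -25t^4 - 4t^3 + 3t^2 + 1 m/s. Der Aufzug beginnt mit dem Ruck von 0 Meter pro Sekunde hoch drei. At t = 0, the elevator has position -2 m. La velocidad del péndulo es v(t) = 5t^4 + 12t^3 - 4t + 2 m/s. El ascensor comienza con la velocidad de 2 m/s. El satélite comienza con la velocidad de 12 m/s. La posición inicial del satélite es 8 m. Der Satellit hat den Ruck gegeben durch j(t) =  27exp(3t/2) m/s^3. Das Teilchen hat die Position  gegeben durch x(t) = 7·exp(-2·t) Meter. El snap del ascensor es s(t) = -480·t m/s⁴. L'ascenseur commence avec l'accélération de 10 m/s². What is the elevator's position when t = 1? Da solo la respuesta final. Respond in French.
La réponse est 1.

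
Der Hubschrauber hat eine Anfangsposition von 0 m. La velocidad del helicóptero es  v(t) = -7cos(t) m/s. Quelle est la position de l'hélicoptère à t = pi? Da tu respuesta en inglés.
We must find the antiderivative of our velocity equation v(t) = -7·cos(t) 1 time. Finding the antiderivative of v(t) and using x(0) = 0: x(t) = -7·sin(t). From the given position equation x(t) = -7·sin(t), we substitute t = pi to get x = 0.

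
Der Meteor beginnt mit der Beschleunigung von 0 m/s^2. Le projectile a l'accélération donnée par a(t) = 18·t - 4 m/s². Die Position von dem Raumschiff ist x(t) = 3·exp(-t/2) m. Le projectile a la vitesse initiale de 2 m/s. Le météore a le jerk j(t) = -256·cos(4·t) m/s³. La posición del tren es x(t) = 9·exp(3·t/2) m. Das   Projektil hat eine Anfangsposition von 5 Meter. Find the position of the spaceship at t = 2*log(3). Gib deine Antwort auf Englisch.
We have position x(t) = 3·exp(-t/2). Substituting t = 2*log(3): x(2*log(3)) = 1.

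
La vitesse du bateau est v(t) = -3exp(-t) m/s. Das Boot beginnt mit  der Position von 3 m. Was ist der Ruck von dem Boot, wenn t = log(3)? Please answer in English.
Starting from velocity v(t) = -3·exp(-t), we take 2 derivatives. The derivative of velocity gives acceleration: a(t) = 3·exp(-t). The derivative of acceleration gives jerk: j(t) = -3·exp(-t). We have jerk j(t) = -3·exp(-t). Substituting t = log(3): j(log(3)) = -1.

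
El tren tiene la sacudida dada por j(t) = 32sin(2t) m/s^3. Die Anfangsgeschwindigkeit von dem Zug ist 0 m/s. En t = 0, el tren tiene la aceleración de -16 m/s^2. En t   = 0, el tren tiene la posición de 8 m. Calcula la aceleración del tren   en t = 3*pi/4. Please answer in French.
En partant du jerk j(t) = 32·sin(2·t), nous prenons 1 primitive. En prenant ∫j(t)dt et en appliquant a(0) = -16, nous trouvons a(t) = -16·cos(2·t). Nous avons l'accélération a(t) = -16·cos(2·t). En substituant t = 3*pi/4: a(3*pi/4) = 0.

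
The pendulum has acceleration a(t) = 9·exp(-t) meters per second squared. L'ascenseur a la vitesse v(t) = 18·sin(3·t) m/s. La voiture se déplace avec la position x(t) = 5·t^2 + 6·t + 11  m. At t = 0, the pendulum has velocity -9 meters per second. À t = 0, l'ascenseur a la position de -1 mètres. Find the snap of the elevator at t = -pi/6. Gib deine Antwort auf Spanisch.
Debemos derivar nuestra ecuación de la velocidad v(t) = 18·sin(3·t) 3 veces. La derivada de la velocidad da la aceleración: a(t) = 54·cos(3·t). Derivando la aceleración, obtenemos la sacudida: j(t) = -162·sin(3·t). Derivando la sacudida, obtenemos el snap: s(t) = -486·cos(3·t). De la ecuación del snap s(t) = -486·cos(3·t), sustituimos t = -pi/6 para obtener s = 0.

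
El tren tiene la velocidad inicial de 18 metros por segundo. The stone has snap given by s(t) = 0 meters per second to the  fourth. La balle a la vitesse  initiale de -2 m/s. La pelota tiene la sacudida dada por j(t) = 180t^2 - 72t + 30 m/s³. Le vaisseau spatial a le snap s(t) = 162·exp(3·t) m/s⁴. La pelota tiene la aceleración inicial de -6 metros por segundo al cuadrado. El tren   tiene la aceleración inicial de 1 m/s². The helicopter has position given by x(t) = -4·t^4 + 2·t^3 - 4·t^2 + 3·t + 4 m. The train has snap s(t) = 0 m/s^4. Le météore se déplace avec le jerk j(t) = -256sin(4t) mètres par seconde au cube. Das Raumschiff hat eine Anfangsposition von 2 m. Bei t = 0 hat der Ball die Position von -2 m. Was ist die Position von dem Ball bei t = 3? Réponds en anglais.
Starting from jerk j(t) = 180·t^2 - 72·t + 30, we take 3 integrals. The integral of jerk is acceleration. Using a(0) = -6, we get a(t) = 60·t^3 - 36·t^2 + 30·t - 6. Taking ∫a(t)dt and applying v(0) = -2, we find v(t) = 15·t^4 - 12·t^3 + 15·t^2 - 6·t - 2. Taking ∫v(t)dt and applying x(0) = -2, we find x(t) = 3·t^5 - 3·t^4 + 5·t^3 - 3·t^2 - 2·t - 2. We have position x(t) = 3·t^5 - 3·t^4 + 5·t^3 - 3·t^2 - 2·t - 2. Substituting t = 3: x(3) = 586.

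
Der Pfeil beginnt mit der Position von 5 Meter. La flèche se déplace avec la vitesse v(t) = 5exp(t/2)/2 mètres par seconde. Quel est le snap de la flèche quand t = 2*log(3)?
Pour résoudre ceci, nous devons prendre 3 dérivées de notre équation de la vitesse v(t) = 5·exp(t/2)/2. En dérivant la vitesse, nous obtenons l'accélération: a(t) = 5·exp(t/2)/4. En prenant d/dt de a(t), nous trouvons j(t) = 5·exp(t/2)/8. La dérivée du jerk donne le snap: s(t) = 5·exp(t/2)/16. De l'équation du snap s(t) = 5·exp(t/2)/16, nous substituons t = 2*log(3) pour obtenir s = 15/16.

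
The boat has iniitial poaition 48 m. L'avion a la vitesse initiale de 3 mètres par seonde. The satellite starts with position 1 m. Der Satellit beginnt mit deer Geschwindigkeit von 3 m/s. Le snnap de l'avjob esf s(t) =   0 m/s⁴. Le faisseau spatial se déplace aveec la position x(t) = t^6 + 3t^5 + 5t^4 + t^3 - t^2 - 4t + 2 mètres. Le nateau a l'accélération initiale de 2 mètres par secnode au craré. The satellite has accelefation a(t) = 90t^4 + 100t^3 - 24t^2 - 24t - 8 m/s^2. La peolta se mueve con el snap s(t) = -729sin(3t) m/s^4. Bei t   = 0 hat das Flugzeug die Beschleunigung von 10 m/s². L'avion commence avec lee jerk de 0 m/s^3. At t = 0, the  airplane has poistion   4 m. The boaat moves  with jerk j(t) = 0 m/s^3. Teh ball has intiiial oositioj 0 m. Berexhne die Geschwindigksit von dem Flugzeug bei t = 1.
Wir müssen das Integral unserer Gleichung für den Snap s(t) = 0 3-mal finden. Durch Integration von dem Snap und Verwendung der Anfangsbedingung j(0) = 0, erhalten wir j(t) = 0. Die Stammfunktion von dem Ruck ist die Beschleunigung. Mit a(0) = 10 erhalten wir a(t) = 10. Durch Integration von der Beschleunigung und Verwendung der Anfangsbedingung v(0) = 3, erhalten wir v(t) = 10·t + 3. Wir haben die Geschwindigkeit v(t) = 10·t + 3. Durch Einsetzen von t = 1: v(1) = 13.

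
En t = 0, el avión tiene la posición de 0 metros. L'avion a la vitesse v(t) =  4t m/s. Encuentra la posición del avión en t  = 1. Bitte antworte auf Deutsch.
Um dies zu lösen, müssen wir 1 Integral unserer Gleichung für die Geschwindigkeit v(t) = 4·t finden. Das Integral von der Geschwindigkeit ist die Position. Mit x(0) = 0 erhalten wir x(t) = 2·t^2. Wir haben die Position x(t) = 2·t^2. Durch Einsetzen von t = 1: x(1) = 2.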